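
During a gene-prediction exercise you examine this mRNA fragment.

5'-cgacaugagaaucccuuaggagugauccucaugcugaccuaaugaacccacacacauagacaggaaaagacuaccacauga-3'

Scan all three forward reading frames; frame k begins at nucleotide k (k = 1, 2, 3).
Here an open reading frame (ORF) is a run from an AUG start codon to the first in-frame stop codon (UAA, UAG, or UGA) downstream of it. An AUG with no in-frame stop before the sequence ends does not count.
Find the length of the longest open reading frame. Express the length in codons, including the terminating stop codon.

6

Frame 1: CGA CAU GAG AAU CCC UUA GGA GUG AUC CUC AUG CUG ACC UAA UGA ACC CAC ACA CAU AGA CAG GAA AAG ACU ACC ACA UGA — AUG at 31, stop UAA at 40 → 12 nt.
Frame 2: GAC AUG AGA AUC CCU UAG GAG UGA UCC UCA UGC UGA CCU AAU GAA CCC ACA CAC AUA GAC AGG AAA AGA CUA CCA CAU — AUG at 5, stop UAG at 17 → 15 nt.
Frame 3: ACA UGA GAA UCC CUU AGG AGU GAU CCU CAU GCU GAC CUA AUG AAC CCA CAC ACA UAG ACA GGA AAA GAC UAC CAC AUG — AUG at 42, stop UAG at 57 → 18 nt.
Longest: frame 3, positions 42–59, 18 nt = 6 codons = 5 aa. → 6 codons.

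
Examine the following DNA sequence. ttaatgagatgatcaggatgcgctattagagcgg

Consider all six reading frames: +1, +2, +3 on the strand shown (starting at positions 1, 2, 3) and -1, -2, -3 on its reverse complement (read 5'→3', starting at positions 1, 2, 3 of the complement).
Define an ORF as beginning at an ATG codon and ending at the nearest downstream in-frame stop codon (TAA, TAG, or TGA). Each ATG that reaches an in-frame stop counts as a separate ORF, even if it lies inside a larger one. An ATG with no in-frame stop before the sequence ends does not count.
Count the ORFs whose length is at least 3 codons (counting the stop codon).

Reverse complement (5'→3'): CCGCTCTAATAGCGCATCCTGATCATCTCATTAA
Frame +1: TTA ATG AGA TGA TCA GGA TGC GCT ATT AGA GCG — ATG at 4, stop TGA at 10 → 9 nt.
Frame +2: TAA TGA GAT GAT CAG GAT GCG CTA TTA GAG CGG — no ATG→stop ORF.
Frame +3: AAT GAG ATG ATC AGG ATG CGC TAT TAG AGC — ATG at 9, stop TAG at 27 → 21 nt; ATG at 18, stop TAG at 27 → 12 nt.
Frame -1: CCG CTC TAA TAG CGC ATC CTG ATC ATC TCA TTA — no ATG→stop ORF.
Frame -2: CGC TCT AAT AGC GCA TCC TGA TCA TCT CAT TAA — no ATG→stop ORF.
Frame -3: GCT CTA ATA GCG CAT CCT GAT CAT CTC ATT — no ATG→stop ORF.
ORFs ≥ 3 codons: frame +1 4–12 (3 codons), frame +3 9–29 (7 codons), frame +3 18–29 (4 codons). Count = 3.

3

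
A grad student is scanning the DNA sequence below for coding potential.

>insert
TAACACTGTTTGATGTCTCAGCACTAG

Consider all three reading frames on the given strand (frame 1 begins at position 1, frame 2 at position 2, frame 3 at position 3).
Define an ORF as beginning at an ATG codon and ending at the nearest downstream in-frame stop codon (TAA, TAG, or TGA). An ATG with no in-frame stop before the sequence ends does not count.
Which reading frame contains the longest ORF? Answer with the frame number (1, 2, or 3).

Frame 1: TAA CAC TGT TTG ATG TCT CAG CAC TAG — ATG at 13, stop TAG at 25 → 15 nt.
Frame 2: AAC ACT GTT TGA TGT CTC AGC ACT — no ATG→stop ORF.
Frame 3: ACA CTG TTT GAT GTC TCA GCA CTA — no ATG→stop ORF.
Longest ORF is 15 nt in frame 1 (positions 13–27).

1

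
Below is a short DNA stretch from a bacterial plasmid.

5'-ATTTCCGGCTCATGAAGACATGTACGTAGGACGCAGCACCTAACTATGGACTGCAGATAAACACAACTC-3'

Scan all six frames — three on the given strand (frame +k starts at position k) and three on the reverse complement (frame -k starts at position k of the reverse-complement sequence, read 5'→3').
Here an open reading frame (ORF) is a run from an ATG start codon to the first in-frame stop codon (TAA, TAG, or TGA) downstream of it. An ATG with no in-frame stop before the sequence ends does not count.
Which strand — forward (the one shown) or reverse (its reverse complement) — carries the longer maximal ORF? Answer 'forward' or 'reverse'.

forward

Reverse complement (5'→3'): GAGTTGTGTTTATCTGCAGTCCATAGTTAGGTGCTGCGTCCTACGTACATGTCTTCATGAGCCGGAAAT
Frame +1: ATT TCC GGC TCA TGA AGA CAT GTA CGT AGG ACG CAG CAC CTA ACT ATG GAC TGC AGA TAA ACA CAA CTC — ATG at 46, stop TAA at 58 → 15 nt.
Frame +2: TTT CCG GCT CAT GAA GAC ATG TAC GTA GGA CGC AGC ACC TAA CTA TGG ACT GCA GAT AAA CAC AAC — ATG at 20, stop TAA at 41 → 24 nt.
Frame +3: TTC CGG CTC ATG AAG ACA TGT ACG TAG GAC GCA GCA CCT AAC TAT GGA CTG CAG ATA AAC ACA ACT — ATG at 12, stop TAG at 27 → 18 nt.
Frame -1: GAG TTG TGT TTA TCT GCA GTC CAT AGT TAG GTG CTG CGT CCT ACG TAC ATG TCT TCA TGA GCC GGA AAT — ATG at 49, stop TGA at 58 → 12 nt.
Frame -2: AGT TGT GTT TAT CTG CAG TCC ATA GTT AGG TGC TGC GTC CTA CGT ACA TGT CTT CAT GAG CCG GAA — no ATG→stop ORF.
Frame -3: GTT GTG TTT ATC TGC AGT CCA TAG TTA GGT GCT GCG TCC TAC GTA CAT GTC TTC ATG AGC CGG AAA — no ATG→stop ORF.
Forward-strand max 24 nt; reverse-strand max 12 nt. The forward strand has the longer ORF.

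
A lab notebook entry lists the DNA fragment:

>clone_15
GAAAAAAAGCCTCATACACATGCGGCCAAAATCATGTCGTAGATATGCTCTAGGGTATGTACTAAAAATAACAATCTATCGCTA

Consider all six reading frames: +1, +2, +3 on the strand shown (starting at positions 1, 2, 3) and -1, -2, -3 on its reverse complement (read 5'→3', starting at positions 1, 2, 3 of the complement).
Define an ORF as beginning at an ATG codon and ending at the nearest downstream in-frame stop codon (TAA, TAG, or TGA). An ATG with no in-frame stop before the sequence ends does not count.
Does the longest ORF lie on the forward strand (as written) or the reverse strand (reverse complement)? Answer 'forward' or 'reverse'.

Reverse complement (5'→3'): TAGCGATAGATTGTTATTTTTAGTACATACCCTAGAGCATATCTACGACATGATTTTGGCCGCATGTGTATGAGGCTTTTTTTC
Frame +1: GAA AAA AAG CCT CAT ACA CAT GCG GCC AAA ATC ATG TCG TAG ATA TGC TCT AGG GTA TGT ACT AAA AAT AAC AAT CTA TCG CTA — ATG at 34, stop TAG at 40 → 9 nt.
Frame +2: AAA AAA AGC CTC ATA CAC ATG CGG CCA AAA TCA TGT CGT AGA TAT GCT CTA GGG TAT GTA CTA AAA ATA ACA ATC TAT CGC — no ATG→stop ORF.
Frame +3: AAA AAA GCC TCA TAC ACA TGC GGC CAA AAT CAT GTC GTA GAT ATG CTC TAG GGT ATG TAC TAA AAA TAA CAA TCT ATC GCT — ATG at 45, stop TAG at 51 → 9 nt; ATG at 57, stop TAA at 63 → 9 nt.
Frame -1: TAG CGA TAG ATT GTT ATT TTT AGT ACA TAC CCT AGA GCA TAT CTA CGA CAT GAT TTT GGC CGC ATG TGT ATG AGG CTT TTT TTC — no ATG→stop ORF.
Frame -2: AGC GAT AGA TTG TTA TTT TTA GTA CAT ACC CTA GAG CAT ATC TAC GAC ATG ATT TTG GCC GCA TGT GTA TGA GGC TTT TTT — ATG at 50, stop TGA at 71 → 24 nt.
Frame -3: GCG ATA GAT TGT TAT TTT TAG TAC ATA CCC TAG AGC ATA TCT ACG ACA TGA TTT TGG CCG CAT GTG TAT GAG GCT TTT TTT — no ATG→stop ORF.
Forward-strand max 9 nt; reverse-strand max 24 nt. The reverse strand has the longer ORF.

reverse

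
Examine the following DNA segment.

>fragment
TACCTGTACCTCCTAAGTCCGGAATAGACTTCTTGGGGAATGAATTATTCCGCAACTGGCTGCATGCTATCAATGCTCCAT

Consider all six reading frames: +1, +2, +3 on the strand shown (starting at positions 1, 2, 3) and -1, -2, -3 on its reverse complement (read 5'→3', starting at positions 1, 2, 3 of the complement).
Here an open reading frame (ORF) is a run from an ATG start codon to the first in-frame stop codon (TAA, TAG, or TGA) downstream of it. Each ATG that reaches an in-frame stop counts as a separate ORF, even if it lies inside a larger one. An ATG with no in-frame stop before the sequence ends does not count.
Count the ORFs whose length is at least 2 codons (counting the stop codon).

2

Reverse complement (5'→3'): ATGGAGCATTGATAGCATGCAGCCAGTTGCGGAATAATTCATTCCCCAAGAAGTCTATTCCGGACTTAGGAGGTACAGGTA
Frame +1: TAC CTG TAC CTC CTA AGT CCG GAA TAG ACT TCT TGG GGA ATG AAT TAT TCC GCA ACT GGC TGC ATG CTA TCA ATG CTC CAT — no ATG→stop ORF.
Frame +2: ACC TGT ACC TCC TAA GTC CGG AAT AGA CTT CTT GGG GAA TGA ATT ATT CCG CAA CTG GCT GCA TGC TAT CAA TGC TCC — no ATG→stop ORF.
Frame +3: CCT GTA CCT CCT AAG TCC GGA ATA GAC TTC TTG GGG AAT GAA TTA TTC CGC AAC TGG CTG CAT GCT ATC AAT GCT CCA — no ATG→stop ORF.
Frame -1: ATG GAG CAT TGA TAG CAT GCA GCC AGT TGC GGA ATA ATT CAT TCC CCA AGA AGT CTA TTC CGG ACT TAG GAG GTA CAG GTA — ATG at 1, stop TGA at 10 → 12 nt.
Frame -2: TGG AGC ATT GAT AGC ATG CAG CCA GTT GCG GAA TAA TTC ATT CCC CAA GAA GTC TAT TCC GGA CTT AGG AGG TAC AGG — ATG at 17, stop TAA at 35 → 21 nt.
Frame -3: GGA GCA TTG ATA GCA TGC AGC CAG TTG CGG AAT AAT TCA TTC CCC AAG AAG TCT ATT CCG GAC TTA GGA GGT ACA GGT — no ATG→stop ORF.
ORFs ≥ 2 codons: frame -1 1–12 (4 codons), frame -2 17–37 (7 codons). Count = 2.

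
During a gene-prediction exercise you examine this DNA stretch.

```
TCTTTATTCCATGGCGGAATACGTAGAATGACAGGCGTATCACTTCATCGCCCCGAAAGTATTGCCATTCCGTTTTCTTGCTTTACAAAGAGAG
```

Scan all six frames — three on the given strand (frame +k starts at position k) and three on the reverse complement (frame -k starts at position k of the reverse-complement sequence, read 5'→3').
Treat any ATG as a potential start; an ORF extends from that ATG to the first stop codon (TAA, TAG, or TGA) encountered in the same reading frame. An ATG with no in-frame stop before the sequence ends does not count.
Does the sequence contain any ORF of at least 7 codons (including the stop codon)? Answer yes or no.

yes

Reverse complement (5'→3'): CTCTCTTTGTAAAGCAAGAAAACGGAATGGCAATACTTTCGGGGCGATGAAGTGATACGCCTGTCATTCTACGTATTCCGCCATGGAATAAAGA
Frame +1: TCT TTA TTC CAT GGC GGA ATA CGT AGA ATG ACA GGC GTA TCA CTT CAT CGC CCC GAA AGT ATT GCC ATT CCG TTT TCT TGC TTT ACA AAG AGA — no ATG→stop ORF.
Frame +2: CTT TAT TCC ATG GCG GAA TAC GTA GAA TGA CAG GCG TAT CAC TTC ATC GCC CCG AAA GTA TTG CCA TTC CGT TTT CTT GCT TTA CAA AGA GAG — ATG at 11, stop TGA at 29 → 21 nt.
Frame +3: TTT ATT CCA TGG CGG AAT ACG TAG AAT GAC AGG CGT ATC ACT TCA TCG CCC CGA AAG TAT TGC CAT TCC GTT TTC TTG CTT TAC AAA GAG — no ATG→stop ORF.
Frame -1: CTC TCT TTG TAA AGC AAG AAA ACG GAA TGG CAA TAC TTT CGG GGC GAT GAA GTG ATA CGC CTG TCA TTC TAC GTA TTC CGC CAT GGA ATA AAG — no ATG→stop ORF.
Frame -2: TCT CTT TGT AAA GCA AGA AAA CGG AAT GGC AAT ACT TTC GGG GCG ATG AAG TGA TAC GCC TGT CAT TCT ACG TAT TCC GCC ATG GAA TAA AGA — ATG at 47, stop TGA at 53 → 9 nt; ATG at 83, stop TAA at 89 → 9 nt.
Frame -3: CTC TTT GTA AAG CAA GAA AAC GGA ATG GCA ATA CTT TCG GGG CGA TGA AGT GAT ACG CCT GTC ATT CTA CGT ATT CCG CCA TGG AAT AAA — ATG at 27, stop TGA at 48 → 24 nt.
Frame +2 has an ORF of 7 codons (positions 11–31) ≥ 7, so yes.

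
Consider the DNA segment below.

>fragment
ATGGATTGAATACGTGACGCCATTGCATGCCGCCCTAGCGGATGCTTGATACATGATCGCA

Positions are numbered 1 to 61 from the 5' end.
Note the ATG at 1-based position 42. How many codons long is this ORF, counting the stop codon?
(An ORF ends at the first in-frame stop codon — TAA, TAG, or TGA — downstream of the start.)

Codons from position 42: ATG (42–44), CTT (45–47), GAT (48–50), ACA (51–53), TGA (54–56).
TGA is the first in-frame stop; that's 5 codons including the stop.

5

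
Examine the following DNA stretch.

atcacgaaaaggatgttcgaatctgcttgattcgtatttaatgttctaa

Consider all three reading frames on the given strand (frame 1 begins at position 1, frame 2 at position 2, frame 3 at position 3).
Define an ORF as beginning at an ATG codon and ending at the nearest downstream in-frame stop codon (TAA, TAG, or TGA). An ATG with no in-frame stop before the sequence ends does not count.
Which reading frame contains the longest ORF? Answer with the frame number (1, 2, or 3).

Frame 1: ATC ACG AAA AGG ATG TTC GAA TCT GCT TGA TTC GTA TTT AAT GTT CTA — ATG at 13, stop TGA at 28 → 18 nt.
Frame 2: TCA CGA AAA GGA TGT TCG AAT CTG CTT GAT TCG TAT TTA ATG TTC TAA — ATG at 41, stop TAA at 47 → 9 nt.
Frame 3: CAC GAA AAG GAT GTT CGA ATC TGC TTG ATT CGT ATT TAA TGT TCT — no ATG→stop ORF.
Longest ORF is 18 nt in frame 1 (positions 13–30).

1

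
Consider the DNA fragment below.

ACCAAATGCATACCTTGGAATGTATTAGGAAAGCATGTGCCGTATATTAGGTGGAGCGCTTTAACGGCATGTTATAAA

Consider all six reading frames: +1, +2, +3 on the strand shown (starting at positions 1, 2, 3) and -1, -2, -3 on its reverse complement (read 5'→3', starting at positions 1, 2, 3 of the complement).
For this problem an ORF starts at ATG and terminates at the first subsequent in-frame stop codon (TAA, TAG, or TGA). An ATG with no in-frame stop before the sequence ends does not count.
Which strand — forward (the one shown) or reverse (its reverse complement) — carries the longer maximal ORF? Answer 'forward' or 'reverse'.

Reverse complement (5'→3'): TTTATAACATGCCGTTAAAGCGCTCCACCTAATATACGGCACATGCTTTCCTAATACATTCCAAGGTATGCATTTGGT
Frame +1: ACC AAA TGC ATA CCT TGG AAT GTA TTA GGA AAG CAT GTG CCG TAT ATT AGG TGG AGC GCT TTA ACG GCA TGT TAT AAA — no ATG→stop ORF.
Frame +2: CCA AAT GCA TAC CTT GGA ATG TAT TAG GAA AGC ATG TGC CGT ATA TTA GGT GGA GCG CTT TAA CGG CAT GTT ATA — ATG at 20, stop TAG at 26 → 9 nt; ATG at 35, stop TAA at 62 → 30 nt.
Frame +3: CAA ATG CAT ACC TTG GAA TGT ATT AGG AAA GCA TGT GCC GTA TAT TAG GTG GAG CGC TTT AAC GGC ATG TTA TAA — ATG at 6, stop TAG at 48 → 45 nt; ATG at 69, stop TAA at 75 → 9 nt.
Frame -1: TTT ATA ACA TGC CGT TAA AGC GCT CCA CCT AAT ATA CGG CAC ATG CTT TCC TAA TAC ATT CCA AGG TAT GCA TTT GGT — ATG at 43, stop TAA at 52 → 12 nt.
Frame -2: TTA TAA CAT GCC GTT AAA GCG CTC CAC CTA ATA TAC GGC ACA TGC TTT CCT AAT ACA TTC CAA GGT ATG CAT TTG — no ATG→stop ORF.
Frame -3: TAT AAC ATG CCG TTA AAG CGC TCC ACC TAA TAT ACG GCA CAT GCT TTC CTA ATA CAT TCC AAG GTA TGC ATT TGG — ATG at 9, stop TAA at 30 → 24 nt.
Forward-strand max 45 nt; reverse-strand max 24 nt. The forward strand has the longer ORF.

forward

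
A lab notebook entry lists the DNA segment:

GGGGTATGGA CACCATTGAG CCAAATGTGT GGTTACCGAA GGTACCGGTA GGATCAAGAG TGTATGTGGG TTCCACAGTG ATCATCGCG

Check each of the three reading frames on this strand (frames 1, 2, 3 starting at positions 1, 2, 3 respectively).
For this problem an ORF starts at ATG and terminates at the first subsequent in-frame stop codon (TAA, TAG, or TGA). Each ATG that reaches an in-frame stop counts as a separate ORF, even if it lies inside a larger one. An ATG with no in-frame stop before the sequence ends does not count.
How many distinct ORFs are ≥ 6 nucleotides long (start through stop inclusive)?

Frame 1: GGG GTA TGG ACA CCA TTG AGC CAA ATG TGT GGT TAC CGA AGG TAC CGG TAG GAT CAA GAG TGT ATG TGG GTT CCA CAG TGA TCA TCG — ATG at 25, stop TAG at 49 → 27 nt; ATG at 64, stop TGA at 79 → 18 nt.
Frame 2: GGG TAT GGA CAC CAT TGA GCC AAA TGT GTG GTT ACC GAA GGT ACC GGT AGG ATC AAG AGT GTA TGT GGG TTC CAC AGT GAT CAT CGC — no ATG→stop ORF.
Frame 3: GGT ATG GAC ACC ATT GAG CCA AAT GTG TGG TTA CCG AAG GTA CCG GTA GGA TCA AGA GTG TAT GTG GGT TCC ACA GTG ATC ATC GCG — no ATG→stop ORF.
ORFs ≥ 6 nucleotides: frame 1 25–51 (27 nucleotides), frame 1 64–81 (18 nucleotides). Count = 2.

2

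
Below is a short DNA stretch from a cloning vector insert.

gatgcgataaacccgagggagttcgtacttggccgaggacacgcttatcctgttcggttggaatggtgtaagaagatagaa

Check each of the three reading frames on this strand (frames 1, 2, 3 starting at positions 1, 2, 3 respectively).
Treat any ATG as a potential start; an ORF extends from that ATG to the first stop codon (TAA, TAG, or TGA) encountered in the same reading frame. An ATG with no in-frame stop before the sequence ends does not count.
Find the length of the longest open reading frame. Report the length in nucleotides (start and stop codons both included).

Frame 1: GAT GCG ATA AAC CCG AGG GAG TTC GTA CTT GGC CGA GGA CAC GCT TAT CCT GTT CGG TTG GAA TGG TGT AAG AAG ATA GAA — no ATG→stop ORF.
Frame 2: ATG CGA TAA ACC CGA GGG AGT TCG TAC TTG GCC GAG GAC ACG CTT ATC CTG TTC GGT TGG AAT GGT GTA AGA AGA TAG — ATG at 2, stop TAA at 8 → 9 nt.
Frame 3: TGC GAT AAA CCC GAG GGA GTT CGT ACT TGG CCG AGG ACA CGC TTA TCC TGT TCG GTT GGA ATG GTG TAA GAA GAT AGA — ATG at 63, stop TAA at 69 → 9 nt.
Longest: frame 2, positions 2–10, 9 nt = 3 codons = 2 aa. → 9 nucleotides.

9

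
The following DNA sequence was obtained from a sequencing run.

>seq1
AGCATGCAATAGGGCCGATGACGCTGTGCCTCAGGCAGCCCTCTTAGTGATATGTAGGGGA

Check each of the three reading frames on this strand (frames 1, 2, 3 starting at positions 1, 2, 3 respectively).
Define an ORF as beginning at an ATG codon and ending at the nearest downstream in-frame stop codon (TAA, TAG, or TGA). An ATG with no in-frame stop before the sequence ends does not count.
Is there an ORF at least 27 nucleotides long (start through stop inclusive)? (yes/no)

Frame 1: AGC ATG CAA TAG GGC CGA TGA CGC TGT GCC TCA GGC AGC CCT CTT AGT GAT ATG TAG GGG — ATG at 4, stop TAG at 10 → 9 nt; ATG at 52, stop TAG at 55 → 6 nt.
Frame 2: GCA TGC AAT AGG GCC GAT GAC GCT GTG CCT CAG GCA GCC CTC TTA GTG ATA TGT AGG GGA — no ATG→stop ORF.
Frame 3: CAT GCA ATA GGG CCG ATG ACG CTG TGC CTC AGG CAG CCC TCT TAG TGA TAT GTA GGG — ATG at 18, stop TAG at 45 → 30 nt.
Frame 3 has an ORF of 30 nucleotides (positions 18–47) ≥ 27, so yes.

yes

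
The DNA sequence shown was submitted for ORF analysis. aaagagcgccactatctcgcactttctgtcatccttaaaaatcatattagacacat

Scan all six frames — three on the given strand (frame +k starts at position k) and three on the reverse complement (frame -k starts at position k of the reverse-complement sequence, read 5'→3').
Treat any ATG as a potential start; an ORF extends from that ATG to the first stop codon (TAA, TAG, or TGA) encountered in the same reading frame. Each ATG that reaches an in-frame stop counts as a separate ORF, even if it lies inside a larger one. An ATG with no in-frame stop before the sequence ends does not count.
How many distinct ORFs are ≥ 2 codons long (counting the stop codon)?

2

Reverse complement (5'→3'): ATGTGTCTAATATGATTTTTAAGGATGACAGAAAGTGCGAGATAGTGGCGCTCTTT
Frame +1: AAA GAG CGC CAC TAT CTC GCA CTT TCT GTC ATC CTT AAA AAT CAT ATT AGA CAC — no ATG→stop ORF.
Frame +2: AAG AGC GCC ACT ATC TCG CAC TTT CTG TCA TCC TTA AAA ATC ATA TTA GAC ACA — no ATG→stop ORF.
Frame +3: AGA GCG CCA CTA TCT CGC ACT TTC TGT CAT CCT TAA AAA TCA TAT TAG ACA CAT — no ATG→stop ORF.
Frame -1: ATG TGT CTA ATA TGA TTT TTA AGG ATG ACA GAA AGT GCG AGA TAG TGG CGC TCT — ATG at 1, stop TGA at 13 → 15 nt; ATG at 25, stop TAG at 43 → 21 nt.
Frame -2: TGT GTC TAA TAT GAT TTT TAA GGA TGA CAG AAA GTG CGA GAT AGT GGC GCT CTT — no ATG→stop ORF.
Frame -3: GTG TCT AAT ATG ATT TTT AAG GAT GAC AGA AAG TGC GAG ATA GTG GCG CTC TTT — no ATG→stop ORF.
ORFs ≥ 2 codons: frame -1 1–15 (5 codons), frame -1 25–45 (7 codons). Count = 2.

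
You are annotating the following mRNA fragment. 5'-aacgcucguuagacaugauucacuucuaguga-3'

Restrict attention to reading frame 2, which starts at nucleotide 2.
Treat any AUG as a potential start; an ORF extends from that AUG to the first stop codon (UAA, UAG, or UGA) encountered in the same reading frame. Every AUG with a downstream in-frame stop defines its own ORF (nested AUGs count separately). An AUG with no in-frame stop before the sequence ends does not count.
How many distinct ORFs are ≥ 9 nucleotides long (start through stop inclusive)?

0

Frame 2: ACG CUC GUU AGA CAU GAU UCA CUU CUA GUG — no AUG→stop ORF.
No ORF reaches 9 nucleotides. Count = 0.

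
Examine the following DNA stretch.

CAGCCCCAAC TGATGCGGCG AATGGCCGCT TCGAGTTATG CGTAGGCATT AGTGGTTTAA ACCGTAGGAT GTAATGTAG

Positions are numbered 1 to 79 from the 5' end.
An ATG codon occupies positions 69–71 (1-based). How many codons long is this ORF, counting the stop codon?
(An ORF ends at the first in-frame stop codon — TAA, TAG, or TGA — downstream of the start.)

2

Codons from position 69: ATG (69–71), TAA (72–74).
TAA is the first in-frame stop; that's 2 codons including the stop.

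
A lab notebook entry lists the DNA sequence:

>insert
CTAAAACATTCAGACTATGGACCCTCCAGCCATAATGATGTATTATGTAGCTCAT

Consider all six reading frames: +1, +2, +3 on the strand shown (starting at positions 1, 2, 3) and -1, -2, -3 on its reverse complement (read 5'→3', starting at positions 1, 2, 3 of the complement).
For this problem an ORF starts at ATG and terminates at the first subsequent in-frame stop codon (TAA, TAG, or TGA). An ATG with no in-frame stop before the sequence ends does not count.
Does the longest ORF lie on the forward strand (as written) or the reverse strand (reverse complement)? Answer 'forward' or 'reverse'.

reverse

Reverse complement (5'→3'): ATGAGCTACATAATACATCATTATGGCTGGAGGGTCCATAGTCTGAATGTTTTAG
Frame +1: CTA AAA CAT TCA GAC TAT GGA CCC TCC AGC CAT AAT GAT GTA TTA TGT AGC TCA — no ATG→stop ORF.
Frame +2: TAA AAC ATT CAG ACT ATG GAC CCT CCA GCC ATA ATG ATG TAT TAT GTA GCT CAT — no ATG→stop ORF.
Frame +3: AAA ACA TTC AGA CTA TGG ACC CTC CAG CCA TAA TGA TGT ATT ATG TAG CTC — ATG at 45, stop TAG at 48 → 6 nt.
Frame -1: ATG AGC TAC ATA ATA CAT CAT TAT GGC TGG AGG GTC CAT AGT CTG AAT GTT TTA — no ATG→stop ORF.
Frame -2: TGA GCT ACA TAA TAC ATC ATT ATG GCT GGA GGG TCC ATA GTC TGA ATG TTT TAG — ATG at 23, stop TGA at 44 → 24 nt; ATG at 47, stop TAG at 53 → 9 nt.
Frame -3: GAG CTA CAT AAT ACA TCA TTA TGG CTG GAG GGT CCA TAG TCT GAA TGT TTT — no ATG→stop ORF.
Forward-strand max 6 nt; reverse-strand max 24 nt. The reverse strand has the longer ORF.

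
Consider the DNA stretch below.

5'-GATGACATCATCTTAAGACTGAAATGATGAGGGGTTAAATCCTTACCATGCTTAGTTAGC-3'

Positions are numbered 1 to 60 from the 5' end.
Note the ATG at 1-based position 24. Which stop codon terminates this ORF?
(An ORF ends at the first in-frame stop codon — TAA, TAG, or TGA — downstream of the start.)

Codons from position 24: ATG (24–26), ATG (27–29), AGG (30–32), GGT (33–35), TAA (36–38).
The first in-frame stop codon is TAA.

TAA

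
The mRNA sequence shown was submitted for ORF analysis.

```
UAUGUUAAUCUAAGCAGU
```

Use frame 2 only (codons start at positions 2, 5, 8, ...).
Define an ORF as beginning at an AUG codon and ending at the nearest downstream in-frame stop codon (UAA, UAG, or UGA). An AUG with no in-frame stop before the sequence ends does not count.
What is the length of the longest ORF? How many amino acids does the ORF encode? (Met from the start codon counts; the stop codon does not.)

Frame 2: AUG UUA AUC UAA GCA — AUG at 2, stop UAA at 11 → 12 nt.
Longest: frame 2, positions 2–13, 12 nt = 4 codons = 3 aa. → 3 amino acids.

3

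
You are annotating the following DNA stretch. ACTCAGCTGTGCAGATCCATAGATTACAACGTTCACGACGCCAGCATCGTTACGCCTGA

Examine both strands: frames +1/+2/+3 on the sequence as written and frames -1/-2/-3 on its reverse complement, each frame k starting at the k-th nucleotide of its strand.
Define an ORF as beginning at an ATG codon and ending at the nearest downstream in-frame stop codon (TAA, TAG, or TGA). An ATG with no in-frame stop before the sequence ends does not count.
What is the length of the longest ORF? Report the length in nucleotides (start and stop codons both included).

Reverse complement (5'→3'): TCAGGCGTAACGATGCTGGCGTCGTGAACGTTGTAATCTATGGATCTGCACAGCTGAGT
Frame +1: ACT CAG CTG TGC AGA TCC ATA GAT TAC AAC GTT CAC GAC GCC AGC ATC GTT ACG CCT — no ATG→stop ORF.
Frame +2: CTC AGC TGT GCA GAT CCA TAG ATT ACA ACG TTC ACG ACG CCA GCA TCG TTA CGC CTG — no ATG→stop ORF.
Frame +3: TCA GCT GTG CAG ATC CAT AGA TTA CAA CGT TCA CGA CGC CAG CAT CGT TAC GCC TGA — no ATG→stop ORF.
Frame -1: TCA GGC GTA ACG ATG CTG GCG TCG TGA ACG TTG TAA TCT ATG GAT CTG CAC AGC TGA — ATG at 13, stop TGA at 25 → 15 nt; ATG at 40, stop TGA at 55 → 18 nt.
Frame -2: CAG GCG TAA CGA TGC TGG CGT CGT GAA CGT TGT AAT CTA TGG ATC TGC ACA GCT GAG — no ATG→stop ORF.
Frame -3: AGG CGT AAC GAT GCT GGC GTC GTG AAC GTT GTA ATC TAT GGA TCT GCA CAG CTG AGT — no ATG→stop ORF.
Longest: frame -1, positions 40–57, 18 nt = 6 codons = 5 aa. → 18 nucleotides.

18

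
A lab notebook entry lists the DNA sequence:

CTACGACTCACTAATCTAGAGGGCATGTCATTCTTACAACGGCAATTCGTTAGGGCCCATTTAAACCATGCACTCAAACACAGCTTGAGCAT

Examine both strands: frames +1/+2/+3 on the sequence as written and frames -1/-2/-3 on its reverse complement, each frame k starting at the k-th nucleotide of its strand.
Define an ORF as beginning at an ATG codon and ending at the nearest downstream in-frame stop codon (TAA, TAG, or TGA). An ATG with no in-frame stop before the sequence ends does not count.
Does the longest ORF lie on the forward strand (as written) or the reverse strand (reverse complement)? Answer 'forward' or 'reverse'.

Reverse complement (5'→3'): ATGCTCAAGCTGTGTTTGAGTGCATGGTTTAAATGGGCCCTAACGAATTGCCGTTGTAAGAATGACATGCCCTCTAGATTAGTGAGTCGTAG
Frame +1: CTA CGA CTC ACT AAT CTA GAG GGC ATG TCA TTC TTA CAA CGG CAA TTC GTT AGG GCC CAT TTA AAC CAT GCA CTC AAA CAC AGC TTG AGC — no ATG→stop ORF.
Frame +2: TAC GAC TCA CTA ATC TAG AGG GCA TGT CAT TCT TAC AAC GGC AAT TCG TTA GGG CCC ATT TAA ACC ATG CAC TCA AAC ACA GCT TGA GCA — ATG at 68, stop TGA at 86 → 21 nt.
Frame +3: ACG ACT CAC TAA TCT AGA GGG CAT GTC ATT CTT ACA ACG GCA ATT CGT TAG GGC CCA TTT AAA CCA TGC ACT CAA ACA CAG CTT GAG CAT — no ATG→stop ORF.
Frame -1: ATG CTC AAG CTG TGT TTG AGT GCA TGG TTT AAA TGG GCC CTA ACG AAT TGC CGT TGT AAG AAT GAC ATG CCC TCT AGA TTA GTG AGT CGT — no ATG→stop ORF.
Frame -2: TGC TCA AGC TGT GTT TGA GTG CAT GGT TTA AAT GGG CCC TAA CGA ATT GCC GTT GTA AGA ATG ACA TGC CCT CTA GAT TAG TGA GTC GTA — ATG at 62, stop TAG at 80 → 21 nt.
Frame -3: GCT CAA GCT GTG TTT GAG TGC ATG GTT TAA ATG GGC CCT AAC GAA TTG CCG TTG TAA GAA TGA CAT GCC CTC TAG ATT AGT GAG TCG TAG — ATG at 24, stop TAA at 30 → 9 nt; ATG at 33, stop TAA at 57 → 27 nt.
Forward-strand max 21 nt; reverse-strand max 27 nt. The reverse strand has the longer ORF.

reverse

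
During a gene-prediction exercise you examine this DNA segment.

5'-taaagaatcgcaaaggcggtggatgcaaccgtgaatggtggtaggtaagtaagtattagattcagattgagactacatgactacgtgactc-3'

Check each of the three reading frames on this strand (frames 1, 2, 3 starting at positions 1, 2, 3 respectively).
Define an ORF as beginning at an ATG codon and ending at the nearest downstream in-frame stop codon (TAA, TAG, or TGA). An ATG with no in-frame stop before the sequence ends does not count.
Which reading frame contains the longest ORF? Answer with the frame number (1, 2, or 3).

Frame 1: TAA AGA ATC GCA AAG GCG GTG GAT GCA ACC GTG AAT GGT GGT AGG TAA GTA AGT ATT AGA TTC AGA TTG AGA CTA CAT GAC TAC GTG ACT — no ATG→stop ORF.
Frame 2: AAA GAA TCG CAA AGG CGG TGG ATG CAA CCG TGA ATG GTG GTA GGT AAG TAA GTA TTA GAT TCA GAT TGA GAC TAC ATG ACT ACG TGA CTC — ATG at 23, stop TGA at 32 → 12 nt; ATG at 35, stop TAA at 50 → 18 nt; ATG at 77, stop TGA at 86 → 12 nt.
Frame 3: AAG AAT CGC AAA GGC GGT GGA TGC AAC CGT GAA TGG TGG TAG GTA AGT AAG TAT TAG ATT CAG ATT GAG ACT ACA TGA CTA CGT GAC — no ATG→stop ORF.
Longest ORF is 18 nt in frame 2 (positions 35–52).

2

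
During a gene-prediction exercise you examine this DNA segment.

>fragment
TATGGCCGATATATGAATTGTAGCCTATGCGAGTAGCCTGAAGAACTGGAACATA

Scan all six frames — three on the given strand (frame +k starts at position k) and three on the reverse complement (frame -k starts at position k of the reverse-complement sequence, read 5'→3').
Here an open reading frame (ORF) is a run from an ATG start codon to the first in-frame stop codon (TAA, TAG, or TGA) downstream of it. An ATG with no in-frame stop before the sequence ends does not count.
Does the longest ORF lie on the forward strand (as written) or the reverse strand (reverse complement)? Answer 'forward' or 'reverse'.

reverse

Reverse complement (5'→3'): TATGTTCCAGTTCTTCAGGCTACTCGCATAGGCTACAATTCATATATCGGCCATA
Frame +1: TAT GGC CGA TAT ATG AAT TGT AGC CTA TGC GAG TAG CCT GAA GAA CTG GAA CAT — ATG at 13, stop TAG at 34 → 24 nt.
Frame +2: ATG GCC GAT ATA TGA ATT GTA GCC TAT GCG AGT AGC CTG AAG AAC TGG AAC ATA — ATG at 2, stop TGA at 14 → 15 nt.
Frame +3: TGG CCG ATA TAT GAA TTG TAG CCT ATG CGA GTA GCC TGA AGA ACT GGA ACA — ATG at 27, stop TGA at 39 → 15 nt.
Frame -1: TAT GTT CCA GTT CTT CAG GCT ACT CGC ATA GGC TAC AAT TCA TAT ATC GGC CAT — no ATG→stop ORF.
Frame -2: ATG TTC CAG TTC TTC AGG CTA CTC GCA TAG GCT ACA ATT CAT ATA TCG GCC ATA — ATG at 2, stop TAG at 29 → 30 nt.
Frame -3: TGT TCC AGT TCT TCA GGC TAC TCG CAT AGG CTA CAA TTC ATA TAT CGG CCA — no ATG→stop ORF.
Forward-strand max 24 nt; reverse-strand max 30 nt. The reverse strand has the longer ORF.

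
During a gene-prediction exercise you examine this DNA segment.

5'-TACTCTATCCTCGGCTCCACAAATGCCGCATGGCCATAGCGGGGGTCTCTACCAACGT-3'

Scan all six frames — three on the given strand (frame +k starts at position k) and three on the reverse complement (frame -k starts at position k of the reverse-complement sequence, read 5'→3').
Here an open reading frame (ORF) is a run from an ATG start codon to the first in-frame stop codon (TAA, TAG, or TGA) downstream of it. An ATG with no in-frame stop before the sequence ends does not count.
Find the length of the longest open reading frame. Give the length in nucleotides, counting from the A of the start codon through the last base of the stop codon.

33

Reverse complement (5'→3'): ACGTTGGTAGAGACCCCCGCTATGGCCATGCGGCATTTGTGGAGCCGAGGATAGAGTA
Frame +1: TAC TCT ATC CTC GGC TCC ACA AAT GCC GCA TGG CCA TAG CGG GGG TCT CTA CCA ACG — no ATG→stop ORF.
Frame +2: ACT CTA TCC TCG GCT CCA CAA ATG CCG CAT GGC CAT AGC GGG GGT CTC TAC CAA CGT — no ATG→stop ORF.
Frame +3: CTC TAT CCT CGG CTC CAC AAA TGC CGC ATG GCC ATA GCG GGG GTC TCT ACC AAC — no ATG→stop ORF.
Frame -1: ACG TTG GTA GAG ACC CCC GCT ATG GCC ATG CGG CAT TTG TGG AGC CGA GGA TAG AGT — ATG at 22, stop TAG at 52 → 33 nt; ATG at 28, stop TAG at 52 → 27 nt.
Frame -2: CGT TGG TAG AGA CCC CCG CTA TGG CCA TGC GGC ATT TGT GGA GCC GAG GAT AGA GTA — no ATG→stop ORF.
Frame -3: GTT GGT AGA GAC CCC CGC TAT GGC CAT GCG GCA TTT GTG GAG CCG AGG ATA GAG — no ATG→stop ORF.
Longest: frame -1, positions 22–54, 33 nt = 11 codons = 10 aa. → 33 nucleotides.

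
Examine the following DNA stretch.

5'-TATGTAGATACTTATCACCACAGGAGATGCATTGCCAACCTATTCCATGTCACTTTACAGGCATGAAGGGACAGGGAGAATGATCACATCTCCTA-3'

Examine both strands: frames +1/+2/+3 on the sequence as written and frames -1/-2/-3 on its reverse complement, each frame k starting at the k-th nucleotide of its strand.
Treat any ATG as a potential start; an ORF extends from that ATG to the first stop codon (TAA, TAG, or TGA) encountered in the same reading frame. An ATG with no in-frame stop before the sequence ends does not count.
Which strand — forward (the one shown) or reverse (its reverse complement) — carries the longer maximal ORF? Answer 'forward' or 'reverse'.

forward

Reverse complement (5'→3'): TAGGAGATGTGATCATTCTCCCTGTCCCTTCATGCCTGTAAAGTGACATGGAATAGGTTGGCAATGCATCTCCTGTGGTGATAAGTATCTACATA
Frame +1: TAT GTA GAT ACT TAT CAC CAC AGG AGA TGC ATT GCC AAC CTA TTC CAT GTC ACT TTA CAG GCA TGA AGG GAC AGG GAG AAT GAT CAC ATC TCC — no ATG→stop ORF.
Frame +2: ATG TAG ATA CTT ATC ACC ACA GGA GAT GCA TTG CCA ACC TAT TCC ATG TCA CTT TAC AGG CAT GAA GGG ACA GGG AGA ATG ATC ACA TCT CCT — ATG at 2, stop TAG at 5 → 6 nt.
Frame +3: TGT AGA TAC TTA TCA CCA CAG GAG ATG CAT TGC CAA CCT ATT CCA TGT CAC TTT ACA GGC ATG AAG GGA CAG GGA GAA TGA TCA CAT CTC CTA — ATG at 27, stop TGA at 81 → 57 nt; ATG at 63, stop TGA at 81 → 21 nt.
Frame -1: TAG GAG ATG TGA TCA TTC TCC CTG TCC CTT CAT GCC TGT AAA GTG ACA TGG AAT AGG TTG GCA ATG CAT CTC CTG TGG TGA TAA GTA TCT ACA — ATG at 7, stop TGA at 10 → 6 nt; ATG at 64, stop TGA at 79 → 18 nt.
Frame -2: AGG AGA TGT GAT CAT TCT CCC TGT CCC TTC ATG CCT GTA AAG TGA CAT GGA ATA GGT TGG CAA TGC ATC TCC TGT GGT GAT AAG TAT CTA CAT — ATG at 32, stop TGA at 44 → 15 nt.
Frame -3: GGA GAT GTG ATC ATT CTC CCT GTC CCT TCA TGC CTG TAA AGT GAC ATG GAA TAG GTT GGC AAT GCA TCT CCT GTG GTG ATA AGT ATC TAC ATA — ATG at 48, stop TAG at 54 → 9 nt.
Forward-strand max 57 nt; reverse-strand max 18 nt. The forward strand has the longer ORF.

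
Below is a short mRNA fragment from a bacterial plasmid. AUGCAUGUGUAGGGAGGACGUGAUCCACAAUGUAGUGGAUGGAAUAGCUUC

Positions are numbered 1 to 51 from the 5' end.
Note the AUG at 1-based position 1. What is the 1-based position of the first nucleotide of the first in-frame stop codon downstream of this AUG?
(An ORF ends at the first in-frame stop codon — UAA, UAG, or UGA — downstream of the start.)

Codons from position 1: AUG (1–3), CAU (4–6), GUG (7–9), UAG (10–12).
UAG is a stop codon; it begins at position 10.

10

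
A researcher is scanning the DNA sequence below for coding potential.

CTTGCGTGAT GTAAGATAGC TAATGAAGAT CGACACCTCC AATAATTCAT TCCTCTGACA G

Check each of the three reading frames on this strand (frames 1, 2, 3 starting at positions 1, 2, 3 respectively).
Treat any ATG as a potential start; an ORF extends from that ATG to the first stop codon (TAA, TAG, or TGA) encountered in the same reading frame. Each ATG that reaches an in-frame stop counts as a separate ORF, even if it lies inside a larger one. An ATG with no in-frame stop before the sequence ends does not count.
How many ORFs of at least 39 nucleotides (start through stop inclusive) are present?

0

Frame 1: CTT GCG TGA TGT AAG ATA GCT AAT GAA GAT CGA CAC CTC CAA TAA TTC ATT CCT CTG ACA — no ATG→stop ORF.
Frame 2: TTG CGT GAT GTA AGA TAG CTA ATG AAG ATC GAC ACC TCC AAT AAT TCA TTC CTC TGA CAG — ATG at 23, stop TGA at 56 → 36 nt.
Frame 3: TGC GTG ATG TAA GAT AGC TAA TGA AGA TCG ACA CCT CCA ATA ATT CAT TCC TCT GAC — ATG at 9, stop TAA at 12 → 6 nt.
No ORF reaches 39 nucleotides. Count = 0.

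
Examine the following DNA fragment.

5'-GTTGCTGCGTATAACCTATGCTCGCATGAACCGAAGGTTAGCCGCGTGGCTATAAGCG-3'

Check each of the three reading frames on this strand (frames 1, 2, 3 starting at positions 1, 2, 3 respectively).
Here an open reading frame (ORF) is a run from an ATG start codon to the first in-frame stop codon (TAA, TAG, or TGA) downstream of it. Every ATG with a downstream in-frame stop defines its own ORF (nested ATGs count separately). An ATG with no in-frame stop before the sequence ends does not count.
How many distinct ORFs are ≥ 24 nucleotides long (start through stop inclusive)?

Frame 1: GTT GCT GCG TAT AAC CTA TGC TCG CAT GAA CCG AAG GTT AGC CGC GTG GCT ATA AGC — no ATG→stop ORF.
Frame 2: TTG CTG CGT ATA ACC TAT GCT CGC ATG AAC CGA AGG TTA GCC GCG TGG CTA TAA GCG — ATG at 26, stop TAA at 53 → 30 nt.
Frame 3: TGC TGC GTA TAA CCT ATG CTC GCA TGA ACC GAA GGT TAG CCG CGT GGC TAT AAG — ATG at 18, stop TGA at 27 → 12 nt.
ORFs ≥ 24 nucleotides: frame 2 26–55 (30 nucleotides). Count = 1.

1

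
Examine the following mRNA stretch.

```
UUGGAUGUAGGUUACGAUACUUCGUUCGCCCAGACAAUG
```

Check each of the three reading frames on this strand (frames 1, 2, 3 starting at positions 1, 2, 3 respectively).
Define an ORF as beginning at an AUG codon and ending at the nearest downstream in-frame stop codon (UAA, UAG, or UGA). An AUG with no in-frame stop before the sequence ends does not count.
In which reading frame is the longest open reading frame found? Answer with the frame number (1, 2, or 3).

2

Frame 1: UUG GAU GUA GGU UAC GAU ACU UCG UUC GCC CAG ACA AUG — no AUG→stop ORF.
Frame 2: UGG AUG UAG GUU ACG AUA CUU CGU UCG CCC AGA CAA — AUG at 5, stop UAG at 8 → 6 nt.
Frame 3: GGA UGU AGG UUA CGA UAC UUC GUU CGC CCA GAC AAU — no AUG→stop ORF.
Longest ORF is 6 nt in frame 2 (positions 5–10).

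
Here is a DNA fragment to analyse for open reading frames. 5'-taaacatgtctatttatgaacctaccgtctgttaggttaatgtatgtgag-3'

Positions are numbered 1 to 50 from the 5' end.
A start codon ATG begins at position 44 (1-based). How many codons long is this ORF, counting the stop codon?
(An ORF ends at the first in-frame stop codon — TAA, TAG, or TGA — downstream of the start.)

2

Codons from position 44: ATG (44–46), TGA (47–49).
TGA is the first in-frame stop; that's 2 codons including the stop.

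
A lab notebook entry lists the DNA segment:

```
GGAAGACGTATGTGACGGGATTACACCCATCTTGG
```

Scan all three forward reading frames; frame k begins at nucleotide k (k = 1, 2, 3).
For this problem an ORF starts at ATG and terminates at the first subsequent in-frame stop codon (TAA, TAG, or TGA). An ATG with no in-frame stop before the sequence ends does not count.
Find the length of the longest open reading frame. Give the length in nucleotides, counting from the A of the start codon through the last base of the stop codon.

Frame 1: GGA AGA CGT ATG TGA CGG GAT TAC ACC CAT CTT — ATG at 10, stop TGA at 13 → 6 nt.
Frame 2: GAA GAC GTA TGT GAC GGG ATT ACA CCC ATC TTG — no ATG→stop ORF.
Frame 3: AAG ACG TAT GTG ACG GGA TTA CAC CCA TCT TGG — no ATG→stop ORF.
Longest: frame 1, positions 10–15, 6 nt = 2 codons = 1 aa. → 6 nucleotides.

6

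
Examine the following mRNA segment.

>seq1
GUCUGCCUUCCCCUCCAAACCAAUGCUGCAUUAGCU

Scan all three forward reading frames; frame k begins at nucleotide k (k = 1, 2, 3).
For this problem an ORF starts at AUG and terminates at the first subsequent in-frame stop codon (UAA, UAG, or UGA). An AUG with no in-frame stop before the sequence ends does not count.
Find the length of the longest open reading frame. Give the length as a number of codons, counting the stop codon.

4

Frame 1: GUC UGC CUU CCC CUC CAA ACC AAU GCU GCA UUA GCU — no AUG→stop ORF.
Frame 2: UCU GCC UUC CCC UCC AAA CCA AUG CUG CAU UAG — AUG at 23, stop UAG at 32 → 12 nt.
Frame 3: CUG CCU UCC CCU CCA AAC CAA UGC UGC AUU AGC — no AUG→stop ORF.
Longest: frame 2, positions 23–34, 12 nt = 4 codons = 3 aa. → 4 codons.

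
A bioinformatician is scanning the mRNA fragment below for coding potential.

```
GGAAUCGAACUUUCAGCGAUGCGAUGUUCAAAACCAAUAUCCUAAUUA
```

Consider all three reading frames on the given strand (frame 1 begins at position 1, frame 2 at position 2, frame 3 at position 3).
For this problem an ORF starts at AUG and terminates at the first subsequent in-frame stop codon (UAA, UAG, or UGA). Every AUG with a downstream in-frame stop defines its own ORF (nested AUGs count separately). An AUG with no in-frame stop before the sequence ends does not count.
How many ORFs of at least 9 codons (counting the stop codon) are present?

Frame 1: GGA AUC GAA CUU UCA GCG AUG CGA UGU UCA AAA CCA AUA UCC UAA UUA — AUG at 19, stop UAA at 43 → 27 nt.
Frame 2: GAA UCG AAC UUU CAG CGA UGC GAU GUU CAA AAC CAA UAU CCU AAU — no AUG→stop ORF.
Frame 3: AAU CGA ACU UUC AGC GAU GCG AUG UUC AAA ACC AAU AUC CUA AUU — no AUG→stop ORF.
ORFs ≥ 9 codons: frame 1 19–45 (9 codons). Count = 1.

1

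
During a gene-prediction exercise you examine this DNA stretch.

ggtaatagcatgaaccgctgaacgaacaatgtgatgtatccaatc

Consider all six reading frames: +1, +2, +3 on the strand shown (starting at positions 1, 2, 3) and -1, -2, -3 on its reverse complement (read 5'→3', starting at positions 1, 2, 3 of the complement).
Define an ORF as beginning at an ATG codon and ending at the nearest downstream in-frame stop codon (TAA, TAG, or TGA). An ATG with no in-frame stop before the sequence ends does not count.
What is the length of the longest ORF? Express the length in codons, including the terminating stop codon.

4

Reverse complement (5'→3'): GATTGGATACATCACATTGTTCGTTCAGCGGTTCATGCTATTACC
Frame +1: GGT AAT AGC ATG AAC CGC TGA ACG AAC AAT GTG ATG TAT CCA ATC — ATG at 10, stop TGA at 19 → 12 nt.
Frame +2: GTA ATA GCA TGA ACC GCT GAA CGA ACA ATG TGA TGT ATC CAA — ATG at 29, stop TGA at 32 → 6 nt.
Frame +3: TAA TAG CAT GAA CCG CTG AAC GAA CAA TGT GAT GTA TCC AAT — no ATG→stop ORF.
Frame -1: GAT TGG ATA CAT CAC ATT GTT CGT TCA GCG GTT CAT GCT ATT ACC — no ATG→stop ORF.
Frame -2: ATT GGA TAC ATC ACA TTG TTC GTT CAG CGG TTC ATG CTA TTA — no ATG→stop ORF.
Frame -3: TTG GAT ACA TCA CAT TGT TCG TTC AGC GGT TCA TGC TAT TAC — no ATG→stop ORF.
Longest: frame +1, positions 10–21, 12 nt = 4 codons = 3 aa. → 4 codons.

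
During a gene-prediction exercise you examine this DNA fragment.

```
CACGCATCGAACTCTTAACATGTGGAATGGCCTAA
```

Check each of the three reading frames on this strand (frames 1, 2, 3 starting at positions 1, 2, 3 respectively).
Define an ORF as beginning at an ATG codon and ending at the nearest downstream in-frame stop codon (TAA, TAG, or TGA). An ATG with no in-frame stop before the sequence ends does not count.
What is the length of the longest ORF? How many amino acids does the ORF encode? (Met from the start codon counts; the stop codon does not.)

Frame 1: CAC GCA TCG AAC TCT TAA CAT GTG GAA TGG CCT — no ATG→stop ORF.
Frame 2: ACG CAT CGA ACT CTT AAC ATG TGG AAT GGC CTA — no ATG→stop ORF.
Frame 3: CGC ATC GAA CTC TTA ACA TGT GGA ATG GCC TAA — ATG at 27, stop TAA at 33 → 9 nt.
Longest: frame 3, positions 27–35, 9 nt = 3 codons = 2 aa. → 2 amino acids.

2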